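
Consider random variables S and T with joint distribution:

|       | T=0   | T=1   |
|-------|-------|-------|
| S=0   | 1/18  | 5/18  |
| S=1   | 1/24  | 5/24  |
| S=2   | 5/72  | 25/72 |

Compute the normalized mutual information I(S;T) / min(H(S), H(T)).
Marginal P(S) (row sums):
  P(S=0) = 1/18 + 5/18 = 1/3
  P(S=1) = 1/24 + 5/24 = 1/4
  P(S=2) = 5/72 + 25/72 = 5/12
Marginal P(T) (column sums):
  P(T=0) = 1/18 + 1/24 + 5/72 = 1/6
  P(T=1) = 5/18 + 5/24 + 25/72 = 5/6

H(S) = -[(1/3)·log₂(1/3) + (1/4)·log₂(1/4) + (5/12)·log₂(5/12)]
  = 0.5283 + 0.5000 + 0.5263
  = 1.5546 bits
H(T) = -[(1/6)·log₂(1/6) + (5/6)·log₂(5/6)]
  = 0.4308 + 0.2192
  = 0.6500 bits
H(S,T) = -[(1/18)·log₂(1/18) + (5/18)·log₂(5/18) + (1/24)·log₂(1/24) + (5/24)·log₂(5/24) + (5/72)·log₂(5/72) + (25/72)·log₂(25/72)]
  = 0.2317 + 0.5133 + 0.1910 + 0.4715 + 0.2672 + 0.5299
  = 2.2046 bits

I(S;T) = H(S) + H(T) - H(S,T)
  = 1.5546 + 0.6500 - 2.2046
  = 0.0000 bits

min(H(S), H(T)) = min(1.5546, 0.6500) = 0.6500 bits
Normalized MI = 0.0000 / 0.6500 = 0.0000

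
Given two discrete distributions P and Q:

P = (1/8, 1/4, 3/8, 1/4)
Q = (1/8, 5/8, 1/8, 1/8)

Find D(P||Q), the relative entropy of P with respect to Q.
D(P||Q) = Σ P(i) log₂(P(i)/Q(i))
  i=0: (1/8) × log₂((1/8)/(1/8)) = (1/8) × log₂(1) = 0.0000
  i=1: (1/4) × log₂((1/4)/(5/8)) = (1/4) × log₂(2/5) = -0.3305
  i=2: (3/8) × log₂((3/8)/(1/8)) = (3/8) × log₂(3) = 0.5944
  i=3: (1/4) × log₂((1/4)/(1/8)) = (1/4) × log₂(2) = 0.2500
D(P||Q) = 0.0000 - 0.3305 + 0.5944 + 0.2500
  = 0.5139 bits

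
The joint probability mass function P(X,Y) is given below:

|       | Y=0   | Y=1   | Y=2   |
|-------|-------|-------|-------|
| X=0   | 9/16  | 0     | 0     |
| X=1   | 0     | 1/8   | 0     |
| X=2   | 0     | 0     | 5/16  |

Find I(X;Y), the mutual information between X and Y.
Marginal P(X) (row sums):
  P(X=0) = 9/16 + 0 + 0 = 9/16
  P(X=1) = 0 + 1/8 + 0 = 1/8
  P(X=2) = 0 + 0 + 5/16 = 5/16
Marginal P(Y) (column sums):
  P(Y=0) = 9/16 + 0 + 0 = 9/16
  P(Y=1) = 0 + 1/8 + 0 = 1/8
  P(Y=2) = 0 + 0 + 5/16 = 5/16

H(X) = -[(9/16)·log₂(9/16) + (1/8)·log₂(1/8) + (5/16)·log₂(5/16)]
  = 0.4669 + 0.3750 + 0.5244
  = 1.3663 bits
H(Y) = -[(9/16)·log₂(9/16) + (1/8)·log₂(1/8) + (5/16)·log₂(5/16)]
  = 0.4669 + 0.3750 + 0.5244
  = 1.3663 bits
H(X,Y) = -[(9/16)·log₂(9/16) + (1/8)·log₂(1/8) + (5/16)·log₂(5/16)]
  = 0.4669 + 0.3750 + 0.5244
  = 1.3663 bits

I(X;Y) = H(X) + H(Y) - H(X,Y)
  = 1.3663 + 1.3663 - 1.3663
  = 1.3663 bits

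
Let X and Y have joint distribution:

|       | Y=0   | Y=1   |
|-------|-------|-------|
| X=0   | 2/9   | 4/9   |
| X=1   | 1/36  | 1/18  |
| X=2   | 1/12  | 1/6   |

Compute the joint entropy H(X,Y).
H(X,Y) = -Σ P(X,Y) log₂ P(X,Y), summed over the non-zero cells:
H(X,Y) = -[(2/9)·log₂(2/9) + (4/9)·log₂(4/9) + (1/36)·log₂(1/36) + (1/18)·log₂(1/18) + (1/12)·log₂(1/12) + (1/6)·log₂(1/6)]
  = 0.4822 + 0.5200 + 0.1436 + 0.2317 + 0.2987 + 0.4308
  = 2.1070 bits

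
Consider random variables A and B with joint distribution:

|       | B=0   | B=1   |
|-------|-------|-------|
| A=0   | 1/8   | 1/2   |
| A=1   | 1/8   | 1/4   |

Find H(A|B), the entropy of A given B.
Marginal P(B) (column sums):
  P(B=0) = 1/8 + 1/8 = 1/4
  P(B=1) = 1/2 + 1/4 = 3/4

H(A|B) = -Σ P(A,B)·log₂ P(A|B), where P(A|B) = P(A,B) / P(B)
  (A=0,B=0): P(A|B) = (1/8)/(1/4) = 1/2;  -(1/8)·log₂(1/2) = 0.1250
  (A=0,B=1): P(A|B) = (1/2)/(3/4) = 2/3;  -(1/2)·log₂(2/3) = 0.2925
  (A=1,B=0): P(A|B) = (1/8)/(1/4) = 1/2;  -(1/8)·log₂(1/2) = 0.1250
  (A=1,B=1): P(A|B) = (1/4)/(3/4) = 1/3;  -(1/4)·log₂(1/3) = 0.3962
H(A|B) = 0.1250 + 0.2925 + 0.1250 + 0.3962
  = 0.9387 bits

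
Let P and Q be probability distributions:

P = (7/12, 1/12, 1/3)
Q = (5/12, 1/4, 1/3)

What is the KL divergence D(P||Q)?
D(P||Q) = Σ P(i) log₂(P(i)/Q(i))
  i=0: (7/12) × log₂((7/12)/(5/12)) = (7/12) × log₂(7/5) = 0.2832
  i=1: (1/12) × log₂((1/12)/(1/4)) = (1/12) × log₂(1/3) = -0.1321
  i=2: (1/3) × log₂((1/3)/(1/3)) = (1/3) × log₂(1) = 0.0000
D(P||Q) = 0.2832 - 0.1321 + 0.0000
  = 0.1511 bits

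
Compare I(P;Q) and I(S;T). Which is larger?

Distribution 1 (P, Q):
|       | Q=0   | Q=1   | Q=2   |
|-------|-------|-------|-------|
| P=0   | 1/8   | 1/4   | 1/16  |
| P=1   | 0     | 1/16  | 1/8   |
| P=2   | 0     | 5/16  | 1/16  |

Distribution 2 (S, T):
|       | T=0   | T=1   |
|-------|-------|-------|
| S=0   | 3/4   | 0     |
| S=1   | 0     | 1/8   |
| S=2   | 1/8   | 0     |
Distribution 1 (P, Q):
Marginal P(P) (row sums):
  P(P=0) = 1/8 + 1/4 + 1/16 = 7/16
  P(P=1) = 0 + 1/16 + 1/8 = 3/16
  P(P=2) = 0 + 5/16 + 1/16 = 3/8
Marginal P(Q) (column sums):
  P(Q=0) = 1/8 + 0 + 0 = 1/8
  P(Q=1) = 1/4 + 1/16 + 5/16 = 5/8
  P(Q=2) = 1/16 + 1/8 + 1/16 = 1/4

H(P) = -[(7/16)·log₂(7/16) + (3/16)·log₂(3/16) + (3/8)·log₂(3/8)]
  = 0.5218 + 0.4528 + 0.5306
  = 1.5052 bits
H(Q) = -[(1/8)·log₂(1/8) + (5/8)·log₂(5/8) + (1/4)·log₂(1/4)]
  = 0.3750 + 0.4238 + 0.5000
  = 1.2988 bits
H(P,Q) = -[(1/8)·log₂(1/8) + (1/4)·log₂(1/4) + (1/16)·log₂(1/16) + (1/16)·log₂(1/16) + (1/8)·log₂(1/8) + (5/16)·log₂(5/16) + (1/16)·log₂(1/16)]
  = 0.3750 + 0.5000 + 0.2500 + 0.2500 + 0.3750 + 0.5244 + 0.2500
  = 2.5244 bits

I(P;Q) = H(P) + H(Q) - H(P,Q)
  = 1.5052 + 1.2988 - 2.5244
  = 0.2796 bits

Distribution 2 (S, T):
Marginal P(S) (row sums):
  P(S=0) = 3/4 + 0 = 3/4
  P(S=1) = 0 + 1/8 = 1/8
  P(S=2) = 1/8 + 0 = 1/8
Marginal P(T) (column sums):
  P(T=0) = 3/4 + 0 + 1/8 = 7/8
  P(T=1) = 0 + 1/8 + 0 = 1/8

H(S) = -[(3/4)·log₂(3/4) + (1/8)·log₂(1/8) + (1/8)·log₂(1/8)]
  = 0.3113 + 0.3750 + 0.3750
  = 1.0613 bits
H(T) = -[(7/8)·log₂(7/8) + (1/8)·log₂(1/8)]
  = 0.1686 + 0.3750
  = 0.5436 bits
H(S,T) = -[(3/4)·log₂(3/4) + (1/8)·log₂(1/8) + (1/8)·log₂(1/8)]
  = 0.3113 + 0.3750 + 0.3750
  = 1.0613 bits

I(S;T) = H(S) + H(T) - H(S,T)
  = 1.0613 + 0.5436 - 1.0613
  = 0.5436 bits

I(S;T) = 0.5436 bits > I(P;Q) = 0.2796 bits, so (S, T) has the higher mutual information (stronger dependence).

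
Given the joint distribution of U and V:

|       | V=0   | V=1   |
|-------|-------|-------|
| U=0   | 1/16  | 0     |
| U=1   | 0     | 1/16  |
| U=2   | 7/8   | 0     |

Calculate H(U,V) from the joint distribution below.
H(U,V) = -Σ P(U,V) log₂ P(U,V), summed over the non-zero cells:
H(U,V) = -[(1/16)·log₂(1/16) + (1/16)·log₂(1/16) + (7/8)·log₂(7/8)]
  = 0.2500 + 0.2500 + 0.1686
  = 0.6686 bits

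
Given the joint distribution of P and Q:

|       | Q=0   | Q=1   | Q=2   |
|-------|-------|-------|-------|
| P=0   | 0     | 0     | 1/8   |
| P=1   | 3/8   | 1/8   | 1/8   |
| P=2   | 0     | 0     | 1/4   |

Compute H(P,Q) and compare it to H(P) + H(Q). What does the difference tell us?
Marginal P(P) (row sums):
  P(P=0) = 0 + 0 + 1/8 = 1/8
  P(P=1) = 3/8 + 1/8 + 1/8 = 5/8
  P(P=2) = 0 + 0 + 1/4 = 1/4
Marginal P(Q) (column sums):
  P(Q=0) = 0 + 3/8 + 0 = 3/8
  P(Q=1) = 0 + 1/8 + 0 = 1/8
  P(Q=2) = 1/8 + 1/8 + 1/4 = 1/2

H(P,Q) = -[(1/8)·log₂(1/8) + (3/8)·log₂(3/8) + (1/8)·log₂(1/8) + (1/8)·log₂(1/8) + (1/4)·log₂(1/4)]
  = 0.3750 + 0.5306 + 0.3750 + 0.3750 + 0.5000
  = 2.1556 bits
H(P) = -[(1/8)·log₂(1/8) + (5/8)·log₂(5/8) + (1/4)·log₂(1/4)]
  = 0.3750 + 0.4238 + 0.5000
  = 1.2988 bits
H(Q) = -[(3/8)·log₂(3/8) + (1/8)·log₂(1/8) + (1/2)·log₂(1/2)]
  = 0.5306 + 0.3750 + 0.5000
  = 1.4056 bits

H(P) + H(Q) = 1.2988 + 1.4056 = 2.7044 bits
Difference: H(P) + H(Q) - H(P,Q) = 2.7044 - 2.1556 = 0.5488 bits = I(P;Q)

The difference is the mutual information; it is positive here, so P and Q are dependent (knowing one reduces uncertainty about the other by 0.5488 bits).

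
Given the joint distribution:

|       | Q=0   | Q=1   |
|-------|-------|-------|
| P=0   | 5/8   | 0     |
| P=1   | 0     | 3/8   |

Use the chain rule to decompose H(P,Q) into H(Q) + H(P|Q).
By the chain rule: H(P,Q) = H(Q) + H(P|Q)

Marginal P(Q) (column sums):
  P(Q=0) = 5/8 + 0 = 5/8
  P(Q=1) = 0 + 3/8 = 3/8
H(Q) = -[(5/8)·log₂(5/8) + (3/8)·log₂(3/8)]
  = 0.4238 + 0.5306
  = 0.9544 bits
H(P|Q) = -Σ P(P,Q)·log₂ P(P|Q), where P(P|Q) = P(P,Q) / P(Q)
  (cells with P(P,Q) = 0 contribute 0)
  (P=0,Q=0): P(P|Q) = (5/8)/(5/8) = 1;  -(5/8)·log₂(1) = 0.0000
  (P=1,Q=1): P(P|Q) = (3/8)/(3/8) = 1;  -(3/8)·log₂(1) = 0.0000
H(P|Q) = 0.0000 + 0.0000
  = 0.0000 bits

H(P,Q) = H(Q) + H(P|Q) = 0.9544 + 0.0000 = 0.9544 bits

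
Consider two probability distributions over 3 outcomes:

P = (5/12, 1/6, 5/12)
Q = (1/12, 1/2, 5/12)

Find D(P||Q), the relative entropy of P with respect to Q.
D(P||Q) = Σ P(i) log₂(P(i)/Q(i))
  i=0: (5/12) × log₂((5/12)/(1/12)) = (5/12) × log₂(5) = 0.9675
  i=1: (1/6) × log₂((1/6)/(1/2)) = (1/6) × log₂(1/3) = -0.2642
  i=2: (5/12) × log₂((5/12)/(5/12)) = (5/12) × log₂(1) = 0.0000
D(P||Q) = 0.9675 - 0.2642 + 0.0000
  = 0.7033 bits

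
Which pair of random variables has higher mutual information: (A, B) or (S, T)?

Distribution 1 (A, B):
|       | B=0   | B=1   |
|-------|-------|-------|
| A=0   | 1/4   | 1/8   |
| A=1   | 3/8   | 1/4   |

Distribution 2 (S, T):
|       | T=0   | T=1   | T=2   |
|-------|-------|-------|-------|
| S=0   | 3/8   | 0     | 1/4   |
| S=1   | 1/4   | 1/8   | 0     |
Distribution 1 (A, B):
Marginal P(A) (row sums):
  P(A=0) = 1/4 + 1/8 = 3/8
  P(A=1) = 3/8 + 1/4 = 5/8
Marginal P(B) (column sums):
  P(B=0) = 1/4 + 3/8 = 5/8
  P(B=1) = 1/8 + 1/4 = 3/8

H(A) = -[(3/8)·log₂(3/8) + (5/8)·log₂(5/8)]
  = 0.5306 + 0.4238
  = 0.9544 bits
H(B) = -[(5/8)·log₂(5/8) + (3/8)·log₂(3/8)]
  = 0.4238 + 0.5306
  = 0.9544 bits
H(A,B) = -[(1/4)·log₂(1/4) + (1/8)·log₂(1/8) + (3/8)·log₂(3/8) + (1/4)·log₂(1/4)]
  = 0.5000 + 0.3750 + 0.5306 + 0.5000
  = 1.9056 bits

I(A;B) = H(A) + H(B) - H(A,B)
  = 0.9544 + 0.9544 - 1.9056
  = 0.0032 bits

Distribution 2 (S, T):
Marginal P(S) (row sums):
  P(S=0) = 3/8 + 0 + 1/4 = 5/8
  P(S=1) = 1/4 + 1/8 + 0 = 3/8
Marginal P(T) (column sums):
  P(T=0) = 3/8 + 1/4 = 5/8
  P(T=1) = 0 + 1/8 = 1/8
  P(T=2) = 1/4 + 0 = 1/4

H(S) = -[(5/8)·log₂(5/8) + (3/8)·log₂(3/8)]
  = 0.4238 + 0.5306
  = 0.9544 bits
H(T) = -[(5/8)·log₂(5/8) + (1/8)·log₂(1/8) + (1/4)·log₂(1/4)]
  = 0.4238 + 0.3750 + 0.5000
  = 1.2988 bits
H(S,T) = -[(3/8)·log₂(3/8) + (1/4)·log₂(1/4) + (1/4)·log₂(1/4) + (1/8)·log₂(1/8)]
  = 0.5306 + 0.5000 + 0.5000 + 0.3750
  = 1.9056 bits

I(S;T) = H(S) + H(T) - H(S,T)
  = 0.9544 + 1.2988 - 1.9056
  = 0.3476 bits

I(S;T) = 0.3476 bits > I(A;B) = 0.0032 bits, so (S, T) has the higher mutual information (stronger dependence).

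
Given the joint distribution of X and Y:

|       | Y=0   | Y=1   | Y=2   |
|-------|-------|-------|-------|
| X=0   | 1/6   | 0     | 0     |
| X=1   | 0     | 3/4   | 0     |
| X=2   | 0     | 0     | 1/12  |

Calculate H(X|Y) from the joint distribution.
Marginal P(Y) (column sums):
  P(Y=0) = 1/6 + 0 + 0 = 1/6
  P(Y=1) = 0 + 3/4 + 0 = 3/4
  P(Y=2) = 0 + 0 + 1/12 = 1/12

H(X|Y) = -Σ P(X,Y)·log₂ P(X|Y), where P(X|Y) = P(X,Y) / P(Y)
  (cells with P(X,Y) = 0 contribute 0)
  (X=0,Y=0): P(X|Y) = (1/6)/(1/6) = 1;  -(1/6)·log₂(1) = 0.0000
  (X=1,Y=1): P(X|Y) = (3/4)/(3/4) = 1;  -(3/4)·log₂(1) = 0.0000
  (X=2,Y=2): P(X|Y) = (1/12)/(1/12) = 1;  -(1/12)·log₂(1) = 0.0000
H(X|Y) = 0.0000 + 0.0000 + 0.0000
  = 0.0000 bits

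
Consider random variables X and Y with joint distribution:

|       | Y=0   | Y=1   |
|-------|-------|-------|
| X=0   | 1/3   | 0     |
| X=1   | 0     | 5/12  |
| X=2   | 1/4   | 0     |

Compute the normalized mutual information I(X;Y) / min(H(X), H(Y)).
Marginal P(X) (row sums):
  P(X=0) = 1/3 + 0 = 1/3
  P(X=1) = 0 + 5/12 = 5/12
  P(X=2) = 1/4 + 0 = 1/4
Marginal P(Y) (column sums):
  P(Y=0) = 1/3 + 0 + 1/4 = 7/12
  P(Y=1) = 0 + 5/12 + 0 = 5/12

H(X) = -[(1/3)·log₂(1/3) + (5/12)·log₂(5/12) + (1/4)·log₂(1/4)]
  = 0.5283 + 0.5263 + 0.5000
  = 1.5546 bits
H(Y) = -[(7/12)·log₂(7/12) + (5/12)·log₂(5/12)]
  = 0.4536 + 0.5263
  = 0.9799 bits
H(X,Y) = -[(1/3)·log₂(1/3) + (5/12)·log₂(5/12) + (1/4)·log₂(1/4)]
  = 0.5283 + 0.5263 + 0.5000
  = 1.5546 bits

I(X;Y) = H(X) + H(Y) - H(X,Y)
  = 1.5546 + 0.9799 - 1.5546
  = 0.9799 bits

min(H(X), H(Y)) = min(1.5546, 0.9799) = 0.9799 bits
Normalized MI = 0.9799 / 0.9799 = 1.0000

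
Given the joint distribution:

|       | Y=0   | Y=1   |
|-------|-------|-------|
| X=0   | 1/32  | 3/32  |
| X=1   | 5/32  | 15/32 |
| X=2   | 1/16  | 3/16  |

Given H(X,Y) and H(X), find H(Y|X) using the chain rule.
From the chain rule: H(X,Y) = H(X) + H(Y|X)
Therefore: H(Y|X) = H(X,Y) - H(X)

H(X,Y) = -[(1/32)·log₂(1/32) + (3/32)·log₂(3/32) + (5/32)·log₂(5/32) + (15/32)·log₂(15/32) + (1/16)·log₂(1/16) + (3/16)·log₂(3/16)]
  = 0.1563 + 0.3202 + 0.4184 + 0.5124 + 0.2500 + 0.4528
  = 2.1101 bits
Marginal P(X) (row sums):
  P(X=0) = 1/32 + 3/32 = 1/8
  P(X=1) = 5/32 + 15/32 = 5/8
  P(X=2) = 1/16 + 3/16 = 1/4
H(X) = -[(1/8)·log₂(1/8) + (5/8)·log₂(5/8) + (1/4)·log₂(1/4)]
  = 0.3750 + 0.4238 + 0.5000
  = 1.2988 bits

H(Y|X) = 2.1101 - 1.2988 = 0.8113 bits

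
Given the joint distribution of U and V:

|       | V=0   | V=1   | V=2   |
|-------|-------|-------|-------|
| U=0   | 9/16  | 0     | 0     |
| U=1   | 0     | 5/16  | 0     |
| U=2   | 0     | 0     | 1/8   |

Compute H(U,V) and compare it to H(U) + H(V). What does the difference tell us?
Marginal P(U) (row sums):
  P(U=0) = 9/16 + 0 + 0 = 9/16
  P(U=1) = 0 + 5/16 + 0 = 5/16
  P(U=2) = 0 + 0 + 1/8 = 1/8
Marginal P(V) (column sums):
  P(V=0) = 9/16 + 0 + 0 = 9/16
  P(V=1) = 0 + 5/16 + 0 = 5/16
  P(V=2) = 0 + 0 + 1/8 = 1/8

H(U,V) = -[(9/16)·log₂(9/16) + (5/16)·log₂(5/16) + (1/8)·log₂(1/8)]
  = 0.4669 + 0.5244 + 0.3750
  = 1.3663 bits
H(U) = -[(9/16)·log₂(9/16) + (5/16)·log₂(5/16) + (1/8)·log₂(1/8)]
  = 0.4669 + 0.5244 + 0.3750
  = 1.3663 bits
H(V) = -[(9/16)·log₂(9/16) + (5/16)·log₂(5/16) + (1/8)·log₂(1/8)]
  = 0.4669 + 0.5244 + 0.3750
  = 1.3663 bits

H(U) + H(V) = 1.3663 + 1.3663 = 2.7326 bits
Difference: H(U) + H(V) - H(U,V) = 2.7326 - 1.3663 = 1.3663 bits = I(U;V)

The difference is the mutual information; it is positive here, so U and V are dependent (knowing one reduces uncertainty about the other by 1.3663 bits).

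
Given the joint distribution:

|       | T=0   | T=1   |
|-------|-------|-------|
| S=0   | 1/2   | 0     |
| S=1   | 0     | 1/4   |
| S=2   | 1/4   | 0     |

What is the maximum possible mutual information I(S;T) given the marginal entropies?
The upper bound on mutual information is I(S;T) ≤ min(H(S), H(T)).

Marginal P(S) (row sums):
  P(S=0) = 1/2 + 0 = 1/2
  P(S=1) = 0 + 1/4 = 1/4
  P(S=2) = 1/4 + 0 = 1/4
Marginal P(T) (column sums):
  P(T=0) = 1/2 + 0 + 1/4 = 3/4
  P(T=1) = 0 + 1/4 + 0 = 1/4

H(S) = -[(1/2)·log₂(1/2) + (1/4)·log₂(1/4) + (1/4)·log₂(1/4)]
  = 0.5000 + 0.5000 + 0.5000
  = 1.5000 bits
H(T) = -[(3/4)·log₂(3/4) + (1/4)·log₂(1/4)]
  = 0.3113 + 0.5000
  = 0.8113 bits

Maximum possible I(S;T) = min(1.5000, 0.8113) = 0.8113 bits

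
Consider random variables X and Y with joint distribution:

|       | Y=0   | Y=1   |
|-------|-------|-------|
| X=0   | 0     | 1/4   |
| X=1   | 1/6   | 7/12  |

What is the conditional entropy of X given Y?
Marginal P(Y) (column sums):
  P(Y=0) = 0 + 1/6 = 1/6
  P(Y=1) = 1/4 + 7/12 = 5/6

H(X|Y) = -Σ P(X,Y)·log₂ P(X|Y), where P(X|Y) = P(X,Y) / P(Y)
  (cells with P(X,Y) = 0 contribute 0)
  (X=0,Y=1): P(X|Y) = (1/4)/(5/6) = 3/10;  -(1/4)·log₂(3/10) = 0.4342
  (X=1,Y=0): P(X|Y) = (1/6)/(1/6) = 1;  -(1/6)·log₂(1) = 0.0000
  (X=1,Y=1): P(X|Y) = (7/12)/(5/6) = 7/10;  -(7/12)·log₂(7/10) = 0.3002
H(X|Y) = 0.4342 + 0.0000 + 0.3002
  = 0.7344 bits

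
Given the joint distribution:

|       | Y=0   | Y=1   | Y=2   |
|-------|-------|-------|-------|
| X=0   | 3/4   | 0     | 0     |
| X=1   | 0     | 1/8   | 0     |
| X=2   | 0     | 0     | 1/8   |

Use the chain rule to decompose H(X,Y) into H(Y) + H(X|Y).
By the chain rule: H(X,Y) = H(Y) + H(X|Y)

Marginal P(Y) (column sums):
  P(Y=0) = 3/4 + 0 + 0 = 3/4
  P(Y=1) = 0 + 1/8 + 0 = 1/8
  P(Y=2) = 0 + 0 + 1/8 = 1/8
H(Y) = -[(3/4)·log₂(3/4) + (1/8)·log₂(1/8) + (1/8)·log₂(1/8)]
  = 0.3113 + 0.3750 + 0.3750
  = 1.0613 bits
H(X|Y) = -Σ P(X,Y)·log₂ P(X|Y), where P(X|Y) = P(X,Y) / P(Y)
  (cells with P(X,Y) = 0 contribute 0)
  (X=0,Y=0): P(X|Y) = (3/4)/(3/4) = 1;  -(3/4)·log₂(1) = 0.0000
  (X=1,Y=1): P(X|Y) = (1/8)/(1/8) = 1;  -(1/8)·log₂(1) = 0.0000
  (X=2,Y=2): P(X|Y) = (1/8)/(1/8) = 1;  -(1/8)·log₂(1) = 0.0000
H(X|Y) = 0.0000 + 0.0000 + 0.0000
  = 0.0000 bits

H(X,Y) = H(Y) + H(X|Y) = 1.0613 + 0.0000 = 1.0613 bits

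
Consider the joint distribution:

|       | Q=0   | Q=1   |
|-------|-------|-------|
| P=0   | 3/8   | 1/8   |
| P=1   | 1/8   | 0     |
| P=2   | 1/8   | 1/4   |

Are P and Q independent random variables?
Marginal P(P) (row sums):
  P(P=0) = 3/8 + 1/8 = 1/2
  P(P=1) = 1/8 + 0 = 1/8
  P(P=2) = 1/8 + 1/4 = 3/8
Marginal P(Q) (column sums):
  P(Q=0) = 3/8 + 1/8 + 1/8 = 5/8
  P(Q=1) = 1/8 + 0 + 1/4 = 3/8

P and Q are independent iff P(P=i,Q=j) = P(P=i)·P(Q=j) for every cell.
  P(P=0)·P(Q=0) = 1/2 × 5/8 = 5/16, but P(P=0,Q=0) = 3/8 ✗

No, P and Q are not independent. Quantitatively, I(P;Q) > 0:

H(P) = -[(1/2)·log₂(1/2) + (1/8)·log₂(1/8) + (3/8)·log₂(3/8)]
  = 0.5000 + 0.3750 + 0.5306
  = 1.4056 bits
H(Q) = -[(5/8)·log₂(5/8) + (3/8)·log₂(3/8)]
  = 0.4238 + 0.5306
  = 0.9544 bits
H(P,Q) = -[(3/8)·log₂(3/8) + (1/8)·log₂(1/8) + (1/8)·log₂(1/8) + (1/8)·log₂(1/8) + (1/4)·log₂(1/4)]
  = 0.5306 + 0.3750 + 0.3750 + 0.3750 + 0.5000
  = 2.1556 bits
I(P;Q) = H(P) + H(Q) - H(P,Q) = 1.4056 + 0.9544 - 2.1556 = 0.2044 bits > 0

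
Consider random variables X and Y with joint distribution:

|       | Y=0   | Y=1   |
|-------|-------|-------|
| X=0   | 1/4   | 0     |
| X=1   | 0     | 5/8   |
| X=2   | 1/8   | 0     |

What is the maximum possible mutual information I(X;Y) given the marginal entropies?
The upper bound on mutual information is I(X;Y) ≤ min(H(X), H(Y)).

Marginal P(X) (row sums):
  P(X=0) = 1/4 + 0 = 1/4
  P(X=1) = 0 + 5/8 = 5/8
  P(X=2) = 1/8 + 0 = 1/8
Marginal P(Y) (column sums):
  P(Y=0) = 1/4 + 0 + 1/8 = 3/8
  P(Y=1) = 0 + 5/8 + 0 = 5/8

H(X) = -[(1/4)·log₂(1/4) + (5/8)·log₂(5/8) + (1/8)·log₂(1/8)]
  = 0.5000 + 0.4238 + 0.3750
  = 1.2988 bits
H(Y) = -[(3/8)·log₂(3/8) + (5/8)·log₂(5/8)]
  = 0.5306 + 0.4238
  = 0.9544 bits

Maximum possible I(X;Y) = min(1.2988, 0.9544) = 0.9544 bits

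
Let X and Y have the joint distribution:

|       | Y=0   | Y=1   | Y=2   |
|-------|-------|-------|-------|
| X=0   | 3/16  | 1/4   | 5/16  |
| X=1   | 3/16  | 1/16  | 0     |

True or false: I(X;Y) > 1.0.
Marginal P(X) (row sums):
  P(X=0) = 3/16 + 1/4 + 5/16 = 3/4
  P(X=1) = 3/16 + 1/16 + 0 = 1/4
Marginal P(Y) (column sums):
  P(Y=0) = 3/16 + 3/16 = 3/8
  P(Y=1) = 1/4 + 1/16 = 5/16
  P(Y=2) = 5/16 + 0 = 5/16

H(X) = -[(3/4)·log₂(3/4) + (1/4)·log₂(1/4)]
  = 0.3113 + 0.5000
  = 0.8113 bits
H(Y) = -[(3/8)·log₂(3/8) + (5/16)·log₂(5/16) + (5/16)·log₂(5/16)]
  = 0.5306 + 0.5244 + 0.5244
  = 1.5794 bits
H(X,Y) = -[(3/16)·log₂(3/16) + (1/4)·log₂(1/4) + (5/16)·log₂(5/16) + (3/16)·log₂(3/16) + (1/16)·log₂(1/16)]
  = 0.4528 + 0.5000 + 0.5244 + 0.4528 + 0.2500
  = 2.1800 bits

I(X;Y) = H(X) + H(Y) - H(X,Y)
  = 0.8113 + 1.5794 - 2.1800
  = 0.2107 bits

False. I(X;Y) = 0.2107 bits, which is ≤ 1.0 bits.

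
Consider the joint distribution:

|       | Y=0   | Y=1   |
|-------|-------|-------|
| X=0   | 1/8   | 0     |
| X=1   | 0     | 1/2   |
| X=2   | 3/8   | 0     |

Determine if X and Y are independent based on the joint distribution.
Marginal P(X) (row sums):
  P(X=0) = 1/8 + 0 = 1/8
  P(X=1) = 0 + 1/2 = 1/2
  P(X=2) = 3/8 + 0 = 3/8
Marginal P(Y) (column sums):
  P(Y=0) = 1/8 + 0 + 3/8 = 1/2
  P(Y=1) = 0 + 1/2 + 0 = 1/2

X and Y are independent iff P(X=i,Y=j) = P(X=i)·P(Y=j) for every cell.
  P(X=0)·P(Y=0) = 1/8 × 1/2 = 1/16, but P(X=0,Y=0) = 1/8 ✗

No, X and Y are not independent. Quantitatively, I(X;Y) > 0:

H(X) = -[(1/8)·log₂(1/8) + (1/2)·log₂(1/2) + (3/8)·log₂(3/8)]
  = 0.3750 + 0.5000 + 0.5306
  = 1.4056 bits
H(Y) = -[(1/2)·log₂(1/2) + (1/2)·log₂(1/2)]
  = 0.5000 + 0.5000
  = 1.0000 bits
H(X,Y) = -[(1/8)·log₂(1/8) + (1/2)·log₂(1/2) + (3/8)·log₂(3/8)]
  = 0.3750 + 0.5000 + 0.5306
  = 1.4056 bits
I(X;Y) = H(X) + H(Y) - H(X,Y) = 1.4056 + 1.0000 - 1.4056 = 1.0000 bits > 0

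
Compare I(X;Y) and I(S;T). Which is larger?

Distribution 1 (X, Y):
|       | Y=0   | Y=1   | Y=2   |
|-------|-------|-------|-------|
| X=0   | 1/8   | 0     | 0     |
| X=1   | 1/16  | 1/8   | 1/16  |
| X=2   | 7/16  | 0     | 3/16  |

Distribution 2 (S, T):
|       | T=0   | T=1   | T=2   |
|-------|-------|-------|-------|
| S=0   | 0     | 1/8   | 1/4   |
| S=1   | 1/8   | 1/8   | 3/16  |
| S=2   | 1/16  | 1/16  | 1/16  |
Distribution 1 (X, Y):
Marginal P(X) (row sums):
  P(X=0) = 1/8 + 0 + 0 = 1/8
  P(X=1) = 1/16 + 1/8 + 1/16 = 1/4
  P(X=2) = 7/16 + 0 + 3/16 = 5/8
Marginal P(Y) (column sums):
  P(Y=0) = 1/8 + 1/16 + 7/16 = 5/8
  P(Y=1) = 0 + 1/8 + 0 = 1/8
  P(Y=2) = 0 + 1/16 + 3/16 = 1/4

H(X) = -[(1/8)·log₂(1/8) + (1/4)·log₂(1/4) + (5/8)·log₂(5/8)]
  = 0.3750 + 0.5000 + 0.4238
  = 1.2988 bits
H(Y) = -[(5/8)·log₂(5/8) + (1/8)·log₂(1/8) + (1/4)·log₂(1/4)]
  = 0.4238 + 0.3750 + 0.5000
  = 1.2988 bits
H(X,Y) = -[(1/8)·log₂(1/8) + (1/16)·log₂(1/16) + (1/8)·log₂(1/8) + (1/16)·log₂(1/16) + (7/16)·log₂(7/16) + (3/16)·log₂(3/16)]
  = 0.3750 + 0.2500 + 0.3750 + 0.2500 + 0.5218 + 0.4528
  = 2.2246 bits

I(X;Y) = H(X) + H(Y) - H(X,Y)
  = 1.2988 + 1.2988 - 2.2246
  = 0.3730 bits

Distribution 2 (S, T):
Marginal P(S) (row sums):
  P(S=0) = 0 + 1/8 + 1/4 = 3/8
  P(S=1) = 1/8 + 1/8 + 3/16 = 7/16
  P(S=2) = 1/16 + 1/16 + 1/16 = 3/16
Marginal P(T) (column sums):
  P(T=0) = 0 + 1/8 + 1/16 = 3/16
  P(T=1) = 1/8 + 1/8 + 1/16 = 5/16
  P(T=2) = 1/4 + 3/16 + 1/16 = 1/2

H(S) = -[(3/8)·log₂(3/8) + (7/16)·log₂(7/16) + (3/16)·log₂(3/16)]
  = 0.5306 + 0.5218 + 0.4528
  = 1.5052 bits
H(T) = -[(3/16)·log₂(3/16) + (5/16)·log₂(5/16) + (1/2)·log₂(1/2)]
  = 0.4528 + 0.5244 + 0.5000
  = 1.4772 bits
H(S,T) = -[(1/8)·log₂(1/8) + (1/4)·log₂(1/4) + (1/8)·log₂(1/8) + (1/8)·log₂(1/8) + (3/16)·log₂(3/16) + (1/16)·log₂(1/16) + (1/16)·log₂(1/16) + (1/16)·log₂(1/16)]
  = 0.3750 + 0.5000 + 0.3750 + 0.3750 + 0.4528 + 0.2500 + 0.2500 + 0.2500
  = 2.8278 bits

I(S;T) = H(S) + H(T) - H(S,T)
  = 1.5052 + 1.4772 - 2.8278
  = 0.1546 bits

I(X;Y) = 0.3730 bits > I(S;T) = 0.1546 bits, so (X, Y) has the higher mutual information (stronger dependence).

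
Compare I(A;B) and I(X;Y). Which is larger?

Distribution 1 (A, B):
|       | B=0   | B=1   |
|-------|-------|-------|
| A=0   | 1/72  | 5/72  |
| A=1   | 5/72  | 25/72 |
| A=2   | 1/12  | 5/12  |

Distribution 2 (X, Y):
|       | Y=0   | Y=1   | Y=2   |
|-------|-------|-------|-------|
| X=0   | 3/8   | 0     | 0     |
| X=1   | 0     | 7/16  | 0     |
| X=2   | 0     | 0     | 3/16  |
Distribution 1 (A, B):
Marginal P(A) (row sums):
  P(A=0) = 1/72 + 5/72 = 1/12
  P(A=1) = 5/72 + 25/72 = 5/12
  P(A=2) = 1/12 + 5/12 = 1/2
Marginal P(B) (column sums):
  P(B=0) = 1/72 + 5/72 + 1/12 = 1/6
  P(B=1) = 5/72 + 25/72 + 5/12 = 5/6

H(A) = -[(1/12)·log₂(1/12) + (5/12)·log₂(5/12) + (1/2)·log₂(1/2)]
  = 0.2987 + 0.5263 + 0.5000
  = 1.3250 bits
H(B) = -[(1/6)·log₂(1/6) + (5/6)·log₂(5/6)]
  = 0.4308 + 0.2192
  = 0.6500 bits
H(A,B) = -[(1/72)·log₂(1/72) + (5/72)·log₂(5/72) + (5/72)·log₂(5/72) + (25/72)·log₂(25/72) + (1/12)·log₂(1/12) + (5/12)·log₂(5/12)]
  = 0.0857 + 0.2672 + 0.2672 + 0.5299 + 0.2987 + 0.5263
  = 1.9750 bits

I(A;B) = H(A) + H(B) - H(A,B)
  = 1.3250 + 0.6500 - 1.9750
  = 0.0000 bits

Distribution 2 (X, Y):
Marginal P(X) (row sums):
  P(X=0) = 3/8 + 0 + 0 = 3/8
  P(X=1) = 0 + 7/16 + 0 = 7/16
  P(X=2) = 0 + 0 + 3/16 = 3/16
Marginal P(Y) (column sums):
  P(Y=0) = 3/8 + 0 + 0 = 3/8
  P(Y=1) = 0 + 7/16 + 0 = 7/16
  P(Y=2) = 0 + 0 + 3/16 = 3/16

H(X) = -[(3/8)·log₂(3/8) + (7/16)·log₂(7/16) + (3/16)·log₂(3/16)]
  = 0.5306 + 0.5218 + 0.4528
  = 1.5052 bits
H(Y) = -[(3/8)·log₂(3/8) + (7/16)·log₂(7/16) + (3/16)·log₂(3/16)]
  = 0.5306 + 0.5218 + 0.4528
  = 1.5052 bits
H(X,Y) = -[(3/8)·log₂(3/8) + (7/16)·log₂(7/16) + (3/16)·log₂(3/16)]
  = 0.5306 + 0.5218 + 0.4528
  = 1.5052 bits

I(X;Y) = H(X) + H(Y) - H(X,Y)
  = 1.5052 + 1.5052 - 1.5052
  = 1.5052 bits

I(X;Y) = 1.5052 bits > I(A;B) = 0.0000 bits, so (X, Y) has the higher mutual information (stronger dependence).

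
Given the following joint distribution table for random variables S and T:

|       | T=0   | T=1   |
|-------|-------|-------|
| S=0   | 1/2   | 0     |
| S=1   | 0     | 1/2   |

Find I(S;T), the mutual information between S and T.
Marginal P(S) (row sums):
  P(S=0) = 1/2 + 0 = 1/2
  P(S=1) = 0 + 1/2 = 1/2
Marginal P(T) (column sums):
  P(T=0) = 1/2 + 0 = 1/2
  P(T=1) = 0 + 1/2 = 1/2

H(S) = -[(1/2)·log₂(1/2) + (1/2)·log₂(1/2)]
  = 0.5000 + 0.5000
  = 1.0000 bits
H(T) = -[(1/2)·log₂(1/2) + (1/2)·log₂(1/2)]
  = 0.5000 + 0.5000
  = 1.0000 bits
H(S,T) = -[(1/2)·log₂(1/2) + (1/2)·log₂(1/2)]
  = 0.5000 + 0.5000
  = 1.0000 bits

I(S;T) = H(S) + H(T) - H(S,T)
  = 1.0000 + 1.0000 - 1.0000
  = 1.0000 bits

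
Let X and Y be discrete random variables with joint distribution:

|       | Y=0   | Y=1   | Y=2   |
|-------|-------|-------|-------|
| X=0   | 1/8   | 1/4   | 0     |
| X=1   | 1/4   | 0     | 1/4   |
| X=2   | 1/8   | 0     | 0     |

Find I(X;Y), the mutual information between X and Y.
Marginal P(X) (row sums):
  P(X=0) = 1/8 + 1/4 + 0 = 3/8
  P(X=1) = 1/4 + 0 + 1/4 = 1/2
  P(X=2) = 1/8 + 0 + 0 = 1/8
Marginal P(Y) (column sums):
  P(Y=0) = 1/8 + 1/4 + 1/8 = 1/2
  P(Y=1) = 1/4 + 0 + 0 = 1/4
  P(Y=2) = 0 + 1/4 + 0 = 1/4

H(X) = -[(3/8)·log₂(3/8) + (1/2)·log₂(1/2) + (1/8)·log₂(1/8)]
  = 0.5306 + 0.5000 + 0.3750
  = 1.4056 bits
H(Y) = -[(1/2)·log₂(1/2) + (1/4)·log₂(1/4) + (1/4)·log₂(1/4)]
  = 0.5000 + 0.5000 + 0.5000
  = 1.5000 bits
H(X,Y) = -[(1/8)·log₂(1/8) + (1/4)·log₂(1/4) + (1/4)·log₂(1/4) + (1/4)·log₂(1/4) + (1/8)·log₂(1/8)]
  = 0.3750 + 0.5000 + 0.5000 + 0.5000 + 0.3750
  = 2.2500 bits

I(X;Y) = H(X) + H(Y) - H(X,Y)
  = 1.4056 + 1.5000 - 2.2500
  = 0.6556 bits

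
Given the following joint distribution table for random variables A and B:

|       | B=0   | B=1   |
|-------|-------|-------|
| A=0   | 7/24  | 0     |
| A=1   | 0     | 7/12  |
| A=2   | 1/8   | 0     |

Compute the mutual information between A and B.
Marginal P(A) (row sums):
  P(A=0) = 7/24 + 0 = 7/24
  P(A=1) = 0 + 7/12 = 7/12
  P(A=2) = 1/8 + 0 = 1/8
Marginal P(B) (column sums):
  P(B=0) = 7/24 + 0 + 1/8 = 5/12
  P(B=1) = 0 + 7/12 + 0 = 7/12

H(A) = -[(7/24)·log₂(7/24) + (7/12)·log₂(7/12) + (1/8)·log₂(1/8)]
  = 0.5185 + 0.4536 + 0.3750
  = 1.3471 bits
H(B) = -[(5/12)·log₂(5/12) + (7/12)·log₂(7/12)]
  = 0.5263 + 0.4536
  = 0.9799 bits
H(A,B) = -[(7/24)·log₂(7/24) + (7/12)·log₂(7/12) + (1/8)·log₂(1/8)]
  = 0.5185 + 0.4536 + 0.3750
  = 1.3471 bits

I(A;B) = H(A) + H(B) - H(A,B)
  = 1.3471 + 0.9799 - 1.3471
  = 0.9799 bits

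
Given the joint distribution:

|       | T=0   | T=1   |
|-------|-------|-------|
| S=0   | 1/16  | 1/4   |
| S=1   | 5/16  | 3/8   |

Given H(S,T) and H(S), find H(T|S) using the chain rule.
From the chain rule: H(S,T) = H(S) + H(T|S)
Therefore: H(T|S) = H(S,T) - H(S)

H(S,T) = -[(1/16)·log₂(1/16) + (1/4)·log₂(1/4) + (5/16)·log₂(5/16) + (3/8)·log₂(3/8)]
  = 0.2500 + 0.5000 + 0.5244 + 0.5306
  = 1.8050 bits
Marginal P(S) (row sums):
  P(S=0) = 1/16 + 1/4 = 5/16
  P(S=1) = 5/16 + 3/8 = 11/16
H(S) = -[(5/16)·log₂(5/16) + (11/16)·log₂(11/16)]
  = 0.5244 + 0.3716
  = 0.8960 bits

H(T|S) = 1.8050 - 0.8960 = 0.9090 bits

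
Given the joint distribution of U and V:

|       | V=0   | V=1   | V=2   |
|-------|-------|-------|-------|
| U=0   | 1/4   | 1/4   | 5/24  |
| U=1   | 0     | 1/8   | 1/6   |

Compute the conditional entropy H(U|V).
Marginal P(V) (column sums):
  P(V=0) = 1/4 + 0 = 1/4
  P(V=1) = 1/4 + 1/8 = 3/8
  P(V=2) = 5/24 + 1/6 = 3/8

H(U|V) = -Σ P(U,V)·log₂ P(U|V), where P(U|V) = P(U,V) / P(V)
  (cells with P(U,V) = 0 contribute 0)
  (U=0,V=0): P(U|V) = (1/4)/(1/4) = 1;  -(1/4)·log₂(1) = 0.0000
  (U=0,V=1): P(U|V) = (1/4)/(3/8) = 2/3;  -(1/4)·log₂(2/3) = 0.1462
  (U=0,V=2): P(U|V) = (5/24)/(3/8) = 5/9;  -(5/24)·log₂(5/9) = 0.1767
  (U=1,V=1): P(U|V) = (1/8)/(3/8) = 1/3;  -(1/8)·log₂(1/3) = 0.1981
  (U=1,V=2): P(U|V) = (1/6)/(3/8) = 4/9;  -(1/6)·log₂(4/9) = 0.1950
H(U|V) = 0.0000 + 0.1462 + 0.1767 + 0.1981 + 0.1950
  = 0.7160 bits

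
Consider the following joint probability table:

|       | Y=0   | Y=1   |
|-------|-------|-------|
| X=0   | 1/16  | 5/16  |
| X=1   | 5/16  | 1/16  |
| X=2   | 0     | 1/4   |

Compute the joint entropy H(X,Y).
H(X,Y) = -Σ P(X,Y) log₂ P(X,Y), summed over the non-zero cells:
H(X,Y) = -[(1/16)·log₂(1/16) + (5/16)·log₂(5/16) + (5/16)·log₂(5/16) + (1/16)·log₂(1/16) + (1/4)·log₂(1/4)]
  = 0.2500 + 0.5244 + 0.5244 + 0.2500 + 0.5000
  = 2.0488 bits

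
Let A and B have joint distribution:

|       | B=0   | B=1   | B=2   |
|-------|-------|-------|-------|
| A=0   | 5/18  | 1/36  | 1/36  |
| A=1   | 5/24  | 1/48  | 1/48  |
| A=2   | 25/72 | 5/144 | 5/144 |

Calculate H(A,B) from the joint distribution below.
H(A,B) = -Σ P(A,B) log₂ P(A,B), summed over the non-zero cells:
H(A,B) = -[(5/18)·log₂(5/18) + (1/36)·log₂(1/36) + (1/36)·log₂(1/36) + (5/24)·log₂(5/24) + (1/48)·log₂(1/48) + (1/48)·log₂(1/48) + (25/72)·log₂(25/72) + (5/144)·log₂(5/144) + (5/144)·log₂(5/144)]
  = 0.5133 + 0.1436 + 0.1436 + 0.4715 + 0.1164 + 0.1164 + 0.5299 + 0.1683 + 0.1683
  = 2.3713 bits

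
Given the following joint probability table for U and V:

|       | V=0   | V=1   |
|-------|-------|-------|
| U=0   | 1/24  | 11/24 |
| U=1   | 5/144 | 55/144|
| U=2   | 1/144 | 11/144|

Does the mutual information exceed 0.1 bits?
Marginal P(U) (row sums):
  P(U=0) = 1/24 + 11/24 = 1/2
  P(U=1) = 5/144 + 55/144 = 5/12
  P(U=2) = 1/144 + 11/144 = 1/12
Marginal P(V) (column sums):
  P(V=0) = 1/24 + 5/144 + 1/144 = 1/12
  P(V=1) = 11/24 + 55/144 + 11/144 = 11/12

H(U) = -[(1/2)·log₂(1/2) + (5/12)·log₂(5/12) + (1/12)·log₂(1/12)]
  = 0.5000 + 0.5263 + 0.2987
  = 1.3250 bits
H(V) = -[(1/12)·log₂(1/12) + (11/12)·log₂(11/12)]
  = 0.2987 + 0.1151
  = 0.4138 bits
H(U,V) = -[(1/24)·log₂(1/24) + (11/24)·log₂(11/24) + (5/144)·log₂(5/144) + (55/144)·log₂(55/144) + (1/144)·log₂(1/144) + (11/144)·log₂(11/144)]
  = 0.1910 + 0.5159 + 0.1683 + 0.5304 + 0.0498 + 0.2834
  = 1.7388 bits

I(U;V) = H(U) + H(V) - H(U,V)
  = 1.3250 + 0.4138 - 1.7388
  = 0.0000 bits

No. I(U;V) = 0.0000 bits, which is ≤ 0.1 bits.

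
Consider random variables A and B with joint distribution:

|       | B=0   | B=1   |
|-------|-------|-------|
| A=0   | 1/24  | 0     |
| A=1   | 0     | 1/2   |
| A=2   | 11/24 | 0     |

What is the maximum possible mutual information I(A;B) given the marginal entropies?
The upper bound on mutual information is I(A;B) ≤ min(H(A), H(B)).

Marginal P(A) (row sums):
  P(A=0) = 1/24 + 0 = 1/24
  P(A=1) = 0 + 1/2 = 1/2
  P(A=2) = 11/24 + 0 = 11/24
Marginal P(B) (column sums):
  P(B=0) = 1/24 + 0 + 11/24 = 1/2
  P(B=1) = 0 + 1/2 + 0 = 1/2

H(A) = -[(1/24)·log₂(1/24) + (1/2)·log₂(1/2) + (11/24)·log₂(11/24)]
  = 0.1910 + 0.5000 + 0.5159
  = 1.2069 bits
H(B) = -[(1/2)·log₂(1/2) + (1/2)·log₂(1/2)]
  = 0.5000 + 0.5000
  = 1.0000 bits

Maximum possible I(A;B) = min(1.2069, 1.0000) = 1.0000 bits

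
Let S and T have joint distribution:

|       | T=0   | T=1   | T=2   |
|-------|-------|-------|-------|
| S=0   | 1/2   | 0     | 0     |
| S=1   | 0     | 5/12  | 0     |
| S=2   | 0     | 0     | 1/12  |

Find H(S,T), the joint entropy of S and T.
H(S,T) = -Σ P(S,T) log₂ P(S,T), summed over the non-zero cells:
H(S,T) = -[(1/2)·log₂(1/2) + (5/12)·log₂(5/12) + (1/12)·log₂(1/12)]
  = 0.5000 + 0.5263 + 0.2987
  = 1.3250 bits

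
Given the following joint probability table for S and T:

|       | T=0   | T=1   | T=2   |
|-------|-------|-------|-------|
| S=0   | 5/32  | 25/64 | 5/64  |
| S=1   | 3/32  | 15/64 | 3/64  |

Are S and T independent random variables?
Marginal P(S) (row sums):
  P(S=0) = 5/32 + 25/64 + 5/64 = 5/8
  P(S=1) = 3/32 + 15/64 + 3/64 = 3/8
Marginal P(T) (column sums):
  P(T=0) = 5/32 + 3/32 = 1/4
  P(T=1) = 25/64 + 15/64 = 5/8
  P(T=2) = 5/64 + 3/64 = 1/8

S and T are independent iff P(S=i,T=j) = P(S=i)·P(T=j) for every cell.
  P(S=0)·P(T=0) = 5/8 × 1/4 = 5/32 = P(S=0,T=0) ✓
  P(S=0)·P(T=1) = 5/8 × 5/8 = 25/64 = P(S=0,T=1) ✓
  P(S=0)·P(T=2) = 5/8 × 1/8 = 5/64 = P(S=0,T=2) ✓
  P(S=1)·P(T=0) = 3/8 × 1/4 = 3/32 = P(S=1,T=0) ✓
  P(S=1)·P(T=1) = 3/8 × 5/8 = 15/64 = P(S=1,T=1) ✓
  P(S=1)·P(T=2) = 3/8 × 1/8 = 3/64 = P(S=1,T=2) ✓

Yes, S and T are independent: every cell factors, so I(S;T) = 0 bits.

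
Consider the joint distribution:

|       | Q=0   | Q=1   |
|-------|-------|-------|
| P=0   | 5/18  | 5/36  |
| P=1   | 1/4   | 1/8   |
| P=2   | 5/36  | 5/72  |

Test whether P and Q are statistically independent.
Marginal P(P) (row sums):
  P(P=0) = 5/18 + 5/36 = 5/12
  P(P=1) = 1/4 + 1/8 = 3/8
  P(P=2) = 5/36 + 5/72 = 5/24
Marginal P(Q) (column sums):
  P(Q=0) = 5/18 + 1/4 + 5/36 = 2/3
  P(Q=1) = 5/36 + 1/8 + 5/72 = 1/3

P and Q are independent iff P(P=i,Q=j) = P(P=i)·P(Q=j) for every cell.
  P(P=0)·P(Q=0) = 5/12 × 2/3 = 5/18 = P(P=0,Q=0) ✓
  P(P=0)·P(Q=1) = 5/12 × 1/3 = 5/36 = P(P=0,Q=1) ✓
  P(P=1)·P(Q=0) = 3/8 × 2/3 = 1/4 = P(P=1,Q=0) ✓
  P(P=1)·P(Q=1) = 3/8 × 1/3 = 1/8 = P(P=1,Q=1) ✓
  P(P=2)·P(Q=0) = 5/24 × 2/3 = 5/36 = P(P=2,Q=0) ✓
  P(P=2)·P(Q=1) = 5/24 × 1/3 = 5/72 = P(P=2,Q=1) ✓

Yes, P and Q are independent: every cell factors, so I(P;Q) = 0 bits.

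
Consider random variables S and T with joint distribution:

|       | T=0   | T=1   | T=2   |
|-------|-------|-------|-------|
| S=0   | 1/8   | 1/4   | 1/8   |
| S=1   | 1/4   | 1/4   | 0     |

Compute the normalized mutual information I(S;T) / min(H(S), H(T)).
Marginal P(S) (row sums):
  P(S=0) = 1/8 + 1/4 + 1/8 = 1/2
  P(S=1) = 1/4 + 1/4 + 0 = 1/2
Marginal P(T) (column sums):
  P(T=0) = 1/8 + 1/4 = 3/8
  P(T=1) = 1/4 + 1/4 = 1/2
  P(T=2) = 1/8 + 0 = 1/8

H(S) = -[(1/2)·log₂(1/2) + (1/2)·log₂(1/2)]
  = 0.5000 + 0.5000
  = 1.0000 bits
H(T) = -[(3/8)·log₂(3/8) + (1/2)·log₂(1/2) + (1/8)·log₂(1/8)]
  = 0.5306 + 0.5000 + 0.3750
  = 1.4056 bits
H(S,T) = -[(1/8)·log₂(1/8) + (1/4)·log₂(1/4) + (1/8)·log₂(1/8) + (1/4)·log₂(1/4) + (1/4)·log₂(1/4)]
  = 0.3750 + 0.5000 + 0.3750 + 0.5000 + 0.5000
  = 2.2500 bits

I(S;T) = H(S) + H(T) - H(S,T)
  = 1.0000 + 1.4056 - 2.2500
  = 0.1556 bits

min(H(S), H(T)) = min(1.0000, 1.4056) = 1.0000 bits
Normalized MI = 0.1556 / 1.0000 = 0.1556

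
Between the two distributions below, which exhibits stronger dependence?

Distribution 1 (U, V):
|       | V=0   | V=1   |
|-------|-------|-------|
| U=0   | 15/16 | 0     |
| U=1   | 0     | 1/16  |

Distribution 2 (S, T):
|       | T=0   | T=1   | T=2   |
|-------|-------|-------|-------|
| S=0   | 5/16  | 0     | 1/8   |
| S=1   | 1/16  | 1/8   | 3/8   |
Distribution 1 (U, V):
Marginal P(U) (row sums):
  P(U=0) = 15/16 + 0 = 15/16
  P(U=1) = 0 + 1/16 = 1/16
Marginal P(V) (column sums):
  P(V=0) = 15/16 + 0 = 15/16
  P(V=1) = 0 + 1/16 = 1/16

H(U) = -[(15/16)·log₂(15/16) + (1/16)·log₂(1/16)]
  = 0.0873 + 0.2500
  = 0.3373 bits
H(V) = -[(15/16)·log₂(15/16) + (1/16)·log₂(1/16)]
  = 0.0873 + 0.2500
  = 0.3373 bits
H(U,V) = -[(15/16)·log₂(15/16) + (1/16)·log₂(1/16)]
  = 0.0873 + 0.2500
  = 0.3373 bits

I(U;V) = H(U) + H(V) - H(U,V)
  = 0.3373 + 0.3373 - 0.3373
  = 0.3373 bits

Distribution 2 (S, T):
Marginal P(S) (row sums):
  P(S=0) = 5/16 + 0 + 1/8 = 7/16
  P(S=1) = 1/16 + 1/8 + 3/8 = 9/16
Marginal P(T) (column sums):
  P(T=0) = 5/16 + 1/16 = 3/8
  P(T=1) = 0 + 1/8 = 1/8
  P(T=2) = 1/8 + 3/8 = 1/2

H(S) = -[(7/16)·log₂(7/16) + (9/16)·log₂(9/16)]
  = 0.5218 + 0.4669
  = 0.9887 bits
H(T) = -[(3/8)·log₂(3/8) + (1/8)·log₂(1/8) + (1/2)·log₂(1/2)]
  = 0.5306 + 0.3750 + 0.5000
  = 1.4056 bits
H(S,T) = -[(5/16)·log₂(5/16) + (1/8)·log₂(1/8) + (1/16)·log₂(1/16) + (1/8)·log₂(1/8) + (3/8)·log₂(3/8)]
  = 0.5244 + 0.3750 + 0.2500 + 0.3750 + 0.5306
  = 2.0550 bits

I(S;T) = H(S) + H(T) - H(S,T)
  = 0.9887 + 1.4056 - 2.0550
  = 0.3393 bits

I(S;T) = 0.3393 bits > I(U;V) = 0.3373 bits, so (S, T) has the higher mutual information (stronger dependence).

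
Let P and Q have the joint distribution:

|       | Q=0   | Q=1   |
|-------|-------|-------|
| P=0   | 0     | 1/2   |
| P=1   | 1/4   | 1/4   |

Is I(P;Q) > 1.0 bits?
Marginal P(P) (row sums):
  P(P=0) = 0 + 1/2 = 1/2
  P(P=1) = 1/4 + 1/4 = 1/2
Marginal P(Q) (column sums):
  P(Q=0) = 0 + 1/4 = 1/4
  P(Q=1) = 1/2 + 1/4 = 3/4

H(P) = -[(1/2)·log₂(1/2) + (1/2)·log₂(1/2)]
  = 0.5000 + 0.5000
  = 1.0000 bits
H(Q) = -[(1/4)·log₂(1/4) + (3/4)·log₂(3/4)]
  = 0.5000 + 0.3113
  = 0.8113 bits
H(P,Q) = -[(1/2)·log₂(1/2) + (1/4)·log₂(1/4) + (1/4)·log₂(1/4)]
  = 0.5000 + 0.5000 + 0.5000
  = 1.5000 bits

I(P;Q) = H(P) + H(Q) - H(P,Q)
  = 1.0000 + 0.8113 - 1.5000
  = 0.3113 bits

No. I(P;Q) = 0.3113 bits, which is ≤ 1.0 bits.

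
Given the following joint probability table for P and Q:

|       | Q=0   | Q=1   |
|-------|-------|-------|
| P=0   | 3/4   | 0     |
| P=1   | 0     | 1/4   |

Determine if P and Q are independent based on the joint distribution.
Marginal P(P) (row sums):
  P(P=0) = 3/4 + 0 = 3/4
  P(P=1) = 0 + 1/4 = 1/4
Marginal P(Q) (column sums):
  P(Q=0) = 3/4 + 0 = 3/4
  P(Q=1) = 0 + 1/4 = 1/4

P and Q are independent iff P(P=i,Q=j) = P(P=i)·P(Q=j) for every cell.
  P(P=0)·P(Q=0) = 3/4 × 3/4 = 9/16, but P(P=0,Q=0) = 3/4 ✗

No, P and Q are not independent. Quantitatively, I(P;Q) > 0:

H(P) = -[(3/4)·log₂(3/4) + (1/4)·log₂(1/4)]
  = 0.3113 + 0.5000
  = 0.8113 bits
H(Q) = -[(3/4)·log₂(3/4) + (1/4)·log₂(1/4)]
  = 0.3113 + 0.5000
  = 0.8113 bits
H(P,Q) = -[(3/4)·log₂(3/4) + (1/4)·log₂(1/4)]
  = 0.3113 + 0.5000
  = 0.8113 bits
I(P;Q) = H(P) + H(Q) - H(P,Q) = 0.8113 + 0.8113 - 0.8113 = 0.8113 bits > 0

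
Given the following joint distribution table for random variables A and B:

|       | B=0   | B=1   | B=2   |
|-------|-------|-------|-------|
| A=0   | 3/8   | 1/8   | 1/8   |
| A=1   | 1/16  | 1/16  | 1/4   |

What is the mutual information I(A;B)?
Marginal P(A) (row sums):
  P(A=0) = 3/8 + 1/8 + 1/8 = 5/8
  P(A=1) = 1/16 + 1/16 + 1/4 = 3/8
Marginal P(B) (column sums):
  P(B=0) = 3/8 + 1/16 = 7/16
  P(B=1) = 1/8 + 1/16 = 3/16
  P(B=2) = 1/8 + 1/4 = 3/8

H(A) = -[(5/8)·log₂(5/8) + (3/8)·log₂(3/8)]
  = 0.4238 + 0.5306
  = 0.9544 bits
H(B) = -[(7/16)·log₂(7/16) + (3/16)·log₂(3/16) + (3/8)·log₂(3/8)]
  = 0.5218 + 0.4528 + 0.5306
  = 1.5052 bits
H(A,B) = -[(3/8)·log₂(3/8) + (1/8)·log₂(1/8) + (1/8)·log₂(1/8) + (1/16)·log₂(1/16) + (1/16)·log₂(1/16) + (1/4)·log₂(1/4)]
  = 0.5306 + 0.3750 + 0.3750 + 0.2500 + 0.2500 + 0.5000
  = 2.2806 bits

I(A;B) = H(A) + H(B) - H(A,B)
  = 0.9544 + 1.5052 - 2.2806
  = 0.1790 bits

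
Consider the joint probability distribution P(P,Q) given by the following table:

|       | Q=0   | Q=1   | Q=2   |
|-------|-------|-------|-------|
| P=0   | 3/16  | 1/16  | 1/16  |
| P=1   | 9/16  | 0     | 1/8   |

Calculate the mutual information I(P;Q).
Marginal P(P) (row sums):
  P(P=0) = 3/16 + 1/16 + 1/16 = 5/16
  P(P=1) = 9/16 + 0 + 1/8 = 11/16
Marginal P(Q) (column sums):
  P(Q=0) = 3/16 + 9/16 = 3/4
  P(Q=1) = 1/16 + 0 = 1/16
  P(Q=2) = 1/16 + 1/8 = 3/16

H(P) = -[(5/16)·log₂(5/16) + (11/16)·log₂(11/16)]
  = 0.5244 + 0.3716
  = 0.8960 bits
H(Q) = -[(3/4)·log₂(3/4) + (1/16)·log₂(1/16) + (3/16)·log₂(3/16)]
  = 0.3113 + 0.2500 + 0.4528
  = 1.0141 bits
H(P,Q) = -[(3/16)·log₂(3/16) + (1/16)·log₂(1/16) + (1/16)·log₂(1/16) + (9/16)·log₂(9/16) + (1/8)·log₂(1/8)]
  = 0.4528 + 0.2500 + 0.2500 + 0.4669 + 0.3750
  = 1.7947 bits

I(P;Q) = H(P) + H(Q) - H(P,Q)
  = 0.8960 + 1.0141 - 1.7947
  = 0.1154 bits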